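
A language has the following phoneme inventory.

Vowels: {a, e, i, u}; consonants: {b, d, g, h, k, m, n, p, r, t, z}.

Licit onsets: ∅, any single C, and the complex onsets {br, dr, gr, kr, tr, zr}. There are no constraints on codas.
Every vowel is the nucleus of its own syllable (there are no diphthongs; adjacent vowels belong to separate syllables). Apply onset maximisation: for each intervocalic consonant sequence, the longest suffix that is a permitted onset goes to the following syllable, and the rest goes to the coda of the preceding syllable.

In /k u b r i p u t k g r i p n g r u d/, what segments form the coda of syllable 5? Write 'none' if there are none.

The vowels are u, i, u, i, u — 5 nuclei, so 5 syllables.
σ1/σ2 boundary: cluster /br/ — /br/ is itself a permitted onset, so the whole cluster goes right; preceding coda = ∅.
σ2/σ3 boundary: /p/ is a single consonant, so it becomes the next onset.
σ3/σ4 boundary: /tkgr/ splits as /tk/ + /gr/ (/gr/ is the longest suffix that is a licit onset).
σ4/σ5 boundary: /pngr/; trying suffixes from longest down, /gr/ is the first permitted one, so coda /pn/ | onset /gr/.
Result: ku.bri.putk.gripn.grud.
Syllable 5 is /grud/: onset /gr/, nucleus /u/, coda /d/.

d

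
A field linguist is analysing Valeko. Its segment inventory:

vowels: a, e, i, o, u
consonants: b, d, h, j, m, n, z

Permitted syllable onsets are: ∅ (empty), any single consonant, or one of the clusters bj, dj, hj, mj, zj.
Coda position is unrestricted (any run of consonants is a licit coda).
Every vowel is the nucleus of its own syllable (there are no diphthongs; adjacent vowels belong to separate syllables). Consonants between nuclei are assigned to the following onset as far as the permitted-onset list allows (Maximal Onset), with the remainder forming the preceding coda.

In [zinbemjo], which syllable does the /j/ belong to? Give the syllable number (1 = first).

The vowels are i, e, o — 3 nuclei, so 3 syllables.
V1 /i/ – V2 /e/: /nb/ — longest licit onset from the right is /b/, leaving /n/ as coda.
V2 /e/ – V3 /o/: cluster /mj/ — /mj/ is itself a permitted onset, so the whole cluster goes right; preceding coda = ∅.
So the parse is zin.be.mjo.
The /j/ is in the onset of syllable 3 (/mjo/).

3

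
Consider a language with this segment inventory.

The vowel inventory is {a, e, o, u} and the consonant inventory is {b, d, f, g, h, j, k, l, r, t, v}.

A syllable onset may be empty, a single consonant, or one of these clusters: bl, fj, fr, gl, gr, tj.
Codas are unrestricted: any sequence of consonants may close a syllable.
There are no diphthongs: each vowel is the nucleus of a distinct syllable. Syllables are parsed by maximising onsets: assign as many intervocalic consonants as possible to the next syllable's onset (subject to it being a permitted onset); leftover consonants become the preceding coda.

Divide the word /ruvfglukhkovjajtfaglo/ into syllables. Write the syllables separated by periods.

The vowels are u, u, o, a, a, o — 6 nuclei, so 6 syllables.
V1 /u/ – V2 /u/: /vfgl/; trying suffixes from longest down, /gl/ is the first permitted one, so coda /vf/ | onset /gl/.
V2 /u/ – V3 /o/: /khk/ — longest licit onset from the right is /k/, leaving /kh/ as coda.
V3 /o/ – V4 /a/: cluster /vj/ — the longest permitted-onset suffix is /j/; onset = /j/, preceding coda = /v/.
V4 /a/ – V5 /a/: /jtf/; trying suffixes from longest down, /f/ is the first permitted one, so coda /jt/ | onset /f/.
V5 /a/ – V6 /o/: /gl/ is a licit onset in full, so it all attaches to the next syllable.

ruvf.glukh.kov.jajt.fa.glo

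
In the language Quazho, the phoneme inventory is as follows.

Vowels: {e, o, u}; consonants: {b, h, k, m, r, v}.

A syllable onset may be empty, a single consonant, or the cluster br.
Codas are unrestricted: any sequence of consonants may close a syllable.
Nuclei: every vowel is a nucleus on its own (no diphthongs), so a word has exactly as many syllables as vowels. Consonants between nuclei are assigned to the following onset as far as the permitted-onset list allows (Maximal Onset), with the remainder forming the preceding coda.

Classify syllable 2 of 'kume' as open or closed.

open

Vowels present: u, e; each is a nucleus, giving 2 syllables.
Between /u/ (V1) and /e/ (V2): /m/ → onset of the next syllable (single consonants are always licit onsets).
Result: ku.me.
Syllable 2 is /me/; it ends in its nucleus with no coda, so it is open.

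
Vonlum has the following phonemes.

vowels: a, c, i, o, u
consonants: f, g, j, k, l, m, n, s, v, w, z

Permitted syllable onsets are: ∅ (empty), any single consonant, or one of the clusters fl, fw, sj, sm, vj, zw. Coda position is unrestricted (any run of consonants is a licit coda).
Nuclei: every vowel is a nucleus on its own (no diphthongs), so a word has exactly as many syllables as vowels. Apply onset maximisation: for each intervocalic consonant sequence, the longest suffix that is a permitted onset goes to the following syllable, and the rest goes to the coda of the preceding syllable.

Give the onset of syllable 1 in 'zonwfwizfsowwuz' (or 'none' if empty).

The vowels are o, i, o, u — 4 nuclei, so 4 syllables.
/o…i/ gap (V1→V2): cluster /nwfw/ — the longest permitted-onset suffix is /fw/; onset = /fw/, preceding coda = /nw/.
/i…o/ gap (V2→V3): /zfs/ splits as /zf/ + /s/ (/s/ is the longest suffix that is a licit onset).
/o…u/ gap (V3→V4): cluster /ww/ — the longest permitted-onset suffix is /w/; onset = /w/, preceding coda = /w/.
Result: zonw.fwizf.sow.wuz.
Syllable 1 is /zonw/: onset /z/, nucleus /o/, coda /nw/.

z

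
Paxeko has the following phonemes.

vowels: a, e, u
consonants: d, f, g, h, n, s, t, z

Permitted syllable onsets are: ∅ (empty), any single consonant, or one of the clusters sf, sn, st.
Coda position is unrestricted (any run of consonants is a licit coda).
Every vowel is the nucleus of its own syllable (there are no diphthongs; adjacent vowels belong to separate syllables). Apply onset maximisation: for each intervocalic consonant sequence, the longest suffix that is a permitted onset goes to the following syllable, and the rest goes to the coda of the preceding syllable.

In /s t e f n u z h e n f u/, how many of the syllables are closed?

3

Nuclei (vowels): e, u, e, u → 4 syllables.
V1 /e/ – V2 /u/: cluster /fn/ — the longest permitted-onset suffix is /n/; onset = /n/, preceding coda = /f/.
V2 /u/ – V3 /e/: /zh/ — longest licit onset from the right is /h/, leaving /z/ as coda.
V3 /e/ – V4 /u/: /nf/ — longest licit onset from the right is /f/, leaving /n/ as coda.
So the parse is stef.nuz.hen.fu.
Classifying each syllable: /stef/ (closed), /nuz/ (closed), /hen/ (closed), /fu/ (open).
Closed syllables: 3.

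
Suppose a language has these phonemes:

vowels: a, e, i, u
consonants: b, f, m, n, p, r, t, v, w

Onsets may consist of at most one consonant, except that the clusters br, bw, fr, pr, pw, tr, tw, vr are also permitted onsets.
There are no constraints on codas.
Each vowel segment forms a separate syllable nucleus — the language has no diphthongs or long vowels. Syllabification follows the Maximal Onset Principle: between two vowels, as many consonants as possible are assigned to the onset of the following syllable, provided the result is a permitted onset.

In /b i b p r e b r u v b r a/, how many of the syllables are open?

Nuclei (vowels): i, e, u, a → 4 syllables.
V1 /i/ – V2 /e/: cluster /bpr/ — the longest permitted-onset suffix is /pr/; onset = /pr/, preceding coda = /b/.
V2 /e/ – V3 /u/: /br/ is a licit onset in full, so it all attaches to the next syllable.
V3 /u/ – V4 /a/: cluster /vbr/ — the longest permitted-onset suffix is /br/; onset = /br/, preceding coda = /v/.
Syllabification: bib.pre.bruv.bra.
Classifying each syllable: /bib/ (closed), /pre/ (open), /bruv/ (closed), /bra/ (open).
Open syllables: 2.

2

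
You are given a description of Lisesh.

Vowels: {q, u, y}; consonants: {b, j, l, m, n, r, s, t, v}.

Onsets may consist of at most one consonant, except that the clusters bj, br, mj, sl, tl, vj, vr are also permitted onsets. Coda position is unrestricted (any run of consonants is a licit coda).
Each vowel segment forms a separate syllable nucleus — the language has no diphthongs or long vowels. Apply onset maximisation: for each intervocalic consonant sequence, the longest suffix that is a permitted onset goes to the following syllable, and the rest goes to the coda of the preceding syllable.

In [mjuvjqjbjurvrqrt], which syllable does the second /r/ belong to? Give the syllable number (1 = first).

4

Vowels present: u, q, u, q; each is a nucleus, giving 4 syllables.
Between /u/ (V1) and /q/ (V2): cluster /vj/ — /vj/ is itself a permitted onset, so the whole cluster goes right; preceding coda = ∅.
Between /q/ (V2) and /u/ (V3): cluster /jbj/ — the longest permitted-onset suffix is /bj/; onset = /bj/, preceding coda = /j/.
Between /u/ (V3) and /q/ (V4): /rvr/; trying suffixes from longest down, /vr/ is the first permitted one, so coda /r/ | onset /vr/.
Putting it together: mju.vjqj.bjur.vrqrt.
The second /r/ is in the onset of syllable 4 (/vrqrt/).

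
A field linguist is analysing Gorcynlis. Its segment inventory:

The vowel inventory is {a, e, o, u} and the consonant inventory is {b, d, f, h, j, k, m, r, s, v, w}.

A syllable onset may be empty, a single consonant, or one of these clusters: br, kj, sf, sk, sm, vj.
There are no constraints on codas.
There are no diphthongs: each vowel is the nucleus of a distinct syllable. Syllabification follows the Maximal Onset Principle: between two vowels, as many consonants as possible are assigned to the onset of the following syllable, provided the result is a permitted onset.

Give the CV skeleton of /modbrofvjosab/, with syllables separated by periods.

The vowels are o, o, o, a — 4 nuclei, so 4 syllables.
/o…o/ gap (V1→V2): /dbr/; trying suffixes from longest down, /br/ is the first permitted one, so coda /d/ | onset /br/.
/o…o/ gap (V2→V3): /fvj/; trying suffixes from longest down, /vj/ is the first permitted one, so coda /f/ | onset /vj/.
/o…a/ gap (V3→V4): /s/ → onset of the next syllable (single consonants are always licit onsets).
Putting it together: mod.brof.vjo.sab.
Mapping each syllable to C/V: /mod/ → CVC, /brof/ → CCVC, /vjo/ → CCV, /sab/ → CVC.

CVC.CCVC.CCV.CVC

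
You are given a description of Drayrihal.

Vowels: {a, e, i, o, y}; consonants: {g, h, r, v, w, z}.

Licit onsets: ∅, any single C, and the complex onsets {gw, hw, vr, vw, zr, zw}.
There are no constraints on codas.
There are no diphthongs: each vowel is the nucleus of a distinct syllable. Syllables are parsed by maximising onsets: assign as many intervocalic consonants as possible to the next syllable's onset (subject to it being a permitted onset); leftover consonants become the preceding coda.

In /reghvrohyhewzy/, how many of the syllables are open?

Vowels present: e, o, y, e, y; each is a nucleus, giving 5 syllables.
V1 /e/ – V2 /o/: /ghvr/; trying suffixes from longest down, /vr/ is the first permitted one, so coda /gh/ | onset /vr/.
V2 /o/ – V3 /y/: /h/ → onset of the next syllable (single consonants are always licit onsets).
V3 /y/ – V4 /e/: just /h/ — single C goes to the following onset.
V4 /e/ – V5 /y/: /wz/ — longest licit onset from the right is /z/, leaving /w/ as coda.
Syllabification: regh.vro.hy.hew.zy.
Classifying each syllable: /regh/ (closed), /vro/ (open), /hy/ (open), /hew/ (closed), /zy/ (open).
Open syllables: 3.

3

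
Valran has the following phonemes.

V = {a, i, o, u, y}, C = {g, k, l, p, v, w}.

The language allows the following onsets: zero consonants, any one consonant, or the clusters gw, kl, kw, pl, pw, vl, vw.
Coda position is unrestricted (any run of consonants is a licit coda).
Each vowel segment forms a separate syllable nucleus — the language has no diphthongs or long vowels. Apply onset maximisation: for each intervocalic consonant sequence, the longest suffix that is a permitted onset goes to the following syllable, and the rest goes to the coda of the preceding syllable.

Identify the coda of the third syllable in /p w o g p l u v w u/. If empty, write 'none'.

Nuclei (vowels): o, u, u → 3 syllables.
/o…u/ gap (V1→V2): /gpl/ — longest licit onset from the right is /pl/, leaving /g/ as coda.
/u…u/ gap (V2→V3): /vw/ — entire cluster is a permitted onset → onset /vw/, coda ∅.
Result: pwog.plu.vwu.
Syllable 3 is /vwu/: onset /vw/, nucleus /u/, coda ∅.

none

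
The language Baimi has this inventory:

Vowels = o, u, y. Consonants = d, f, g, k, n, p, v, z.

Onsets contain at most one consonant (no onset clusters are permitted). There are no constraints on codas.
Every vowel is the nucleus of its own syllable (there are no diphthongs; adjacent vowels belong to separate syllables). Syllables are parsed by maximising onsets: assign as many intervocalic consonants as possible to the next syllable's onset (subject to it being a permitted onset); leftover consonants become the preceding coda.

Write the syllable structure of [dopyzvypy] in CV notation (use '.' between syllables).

Vowels present: o, y, y, y; each is a nucleus, giving 4 syllables.
/o…y/ gap (V1→V2): /p/ is a single consonant, so it becomes the next onset.
/y…y/ gap (V2→V3): /zv/ splits as /z/ + /v/ (/v/ is the longest suffix that is a licit onset).
/y…y/ gap (V3→V4): just /p/ — single C goes to the following onset.
Putting it together: do.pyz.vy.py.
Mapping each syllable to C/V: /do/ → CV, /pyz/ → CVC, /vy/ → CV, /py/ → CV.

CV.CVC.CV.CV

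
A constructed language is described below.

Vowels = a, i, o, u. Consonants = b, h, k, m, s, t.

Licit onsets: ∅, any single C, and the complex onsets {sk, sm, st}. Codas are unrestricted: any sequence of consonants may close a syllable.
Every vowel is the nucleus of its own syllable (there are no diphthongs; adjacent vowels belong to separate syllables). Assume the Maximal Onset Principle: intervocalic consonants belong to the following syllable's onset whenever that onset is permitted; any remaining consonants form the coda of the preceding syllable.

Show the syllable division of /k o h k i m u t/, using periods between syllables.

koh.ki.mut

Vowels present: o, i, u; each is a nucleus, giving 3 syllables.
σ1/σ2 boundary: /hk/ splits as /h/ + /k/ (/k/ is the longest suffix that is a licit onset).
σ2/σ3 boundary: just /m/ — single C goes to the following onset.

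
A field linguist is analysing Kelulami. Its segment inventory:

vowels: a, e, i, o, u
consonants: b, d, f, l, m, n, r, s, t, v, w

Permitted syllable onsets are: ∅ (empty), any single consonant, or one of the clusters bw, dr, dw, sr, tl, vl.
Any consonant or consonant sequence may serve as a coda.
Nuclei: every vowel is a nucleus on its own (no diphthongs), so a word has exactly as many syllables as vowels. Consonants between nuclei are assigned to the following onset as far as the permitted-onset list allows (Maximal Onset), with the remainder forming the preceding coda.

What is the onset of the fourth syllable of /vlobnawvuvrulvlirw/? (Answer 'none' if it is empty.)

Vowels present: o, a, u, u, i; each is a nucleus, giving 5 syllables.
/o…a/ gap (V1→V2): /bn/; trying suffixes from longest down, /n/ is the first permitted one, so coda /b/ | onset /n/.
/a…u/ gap (V2→V3): /wv/; trying suffixes from longest down, /v/ is the first permitted one, so coda /w/ | onset /v/.
/u…u/ gap (V3→V4): /vr/ splits as /v/ + /r/ (/r/ is the longest suffix that is a licit onset).
/u…i/ gap (V4→V5): /lvl/ — longest licit onset from the right is /vl/, leaving /l/ as coda.
Putting it together: vlob.naw.vuv.rul.vlirw.
Syllable 4 is /rul/: onset /r/, nucleus /u/, coda /l/.

r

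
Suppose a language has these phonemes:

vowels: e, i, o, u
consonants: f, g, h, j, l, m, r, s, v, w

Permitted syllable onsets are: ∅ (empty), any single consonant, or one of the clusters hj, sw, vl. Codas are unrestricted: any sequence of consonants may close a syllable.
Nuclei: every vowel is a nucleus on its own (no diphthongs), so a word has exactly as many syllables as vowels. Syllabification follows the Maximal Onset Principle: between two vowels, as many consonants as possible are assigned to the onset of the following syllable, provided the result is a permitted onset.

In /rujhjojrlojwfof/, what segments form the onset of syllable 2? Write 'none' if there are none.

hj

The vowels are u, o, o, o — 4 nuclei, so 4 syllables.
Between /u/ (V1) and /o/ (V2): /jhj/; trying suffixes from longest down, /hj/ is the first permitted one, so coda /j/ | onset /hj/.
Between /o/ (V2) and /o/ (V3): cluster /jrl/ — the longest permitted-onset suffix is /l/; onset = /l/, preceding coda = /jr/.
Between /o/ (V3) and /o/ (V4): /jwf/ splits as /jw/ + /f/ (/f/ is the longest suffix that is a licit onset).
Putting it together: ruj.hjojr.lojw.fof.
Syllable 2 is /hjojr/: onset /hj/, nucleus /o/, coda /jr/.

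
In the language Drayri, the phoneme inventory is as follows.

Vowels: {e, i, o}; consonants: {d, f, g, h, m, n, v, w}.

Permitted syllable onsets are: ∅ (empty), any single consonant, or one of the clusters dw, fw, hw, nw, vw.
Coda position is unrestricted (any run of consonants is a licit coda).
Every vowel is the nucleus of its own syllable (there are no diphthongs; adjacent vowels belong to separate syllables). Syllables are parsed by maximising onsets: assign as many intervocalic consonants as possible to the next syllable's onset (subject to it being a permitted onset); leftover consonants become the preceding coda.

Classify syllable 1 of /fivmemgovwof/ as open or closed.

closed

The vowels are i, e, o, o — 4 nuclei, so 4 syllables.
σ1/σ2 boundary: /vm/; trying suffixes from longest down, /m/ is the first permitted one, so coda /v/ | onset /m/.
σ2/σ3 boundary: /mg/; trying suffixes from longest down, /g/ is the first permitted one, so coda /m/ | onset /g/.
σ3/σ4 boundary: /vw/ is a licit onset in full, so it all attaches to the next syllable.
Putting it together: fiv.mem.go.vwof.
Syllable 1 is /fiv/ with coda /v/, so it is closed.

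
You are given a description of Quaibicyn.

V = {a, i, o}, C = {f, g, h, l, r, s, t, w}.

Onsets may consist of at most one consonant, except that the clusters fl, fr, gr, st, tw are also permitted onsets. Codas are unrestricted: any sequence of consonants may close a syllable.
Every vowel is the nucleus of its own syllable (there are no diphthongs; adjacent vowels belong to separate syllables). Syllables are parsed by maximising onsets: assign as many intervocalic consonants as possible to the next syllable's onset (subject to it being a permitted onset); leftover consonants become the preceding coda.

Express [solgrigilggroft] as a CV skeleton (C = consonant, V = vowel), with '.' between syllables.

CVC.CCV.CVCC.CCVCC

Vowels present: o, i, i, o; each is a nucleus, giving 4 syllables.
Between /o/ (V1) and /i/ (V2): cluster /lgr/ — the longest permitted-onset suffix is /gr/; onset = /gr/, preceding coda = /l/.
Between /i/ (V2) and /i/ (V3): /g/ is a single consonant, so it becomes the next onset.
Between /i/ (V3) and /o/ (V4): cluster /lggr/ — the longest permitted-onset suffix is /gr/; onset = /gr/, preceding coda = /lg/.
Result: sol.gri.gilg.groft.
Mapping each syllable to C/V: /sol/ → CVC, /gri/ → CCV, /gilg/ → CVCC, /groft/ → CCVCC.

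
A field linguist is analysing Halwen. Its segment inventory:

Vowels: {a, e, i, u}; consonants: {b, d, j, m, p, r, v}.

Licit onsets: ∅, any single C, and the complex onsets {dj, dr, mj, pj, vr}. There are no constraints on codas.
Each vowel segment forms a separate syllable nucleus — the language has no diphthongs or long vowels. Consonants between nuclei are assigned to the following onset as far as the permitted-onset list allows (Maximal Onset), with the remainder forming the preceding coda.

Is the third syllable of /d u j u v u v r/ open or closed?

Vowels present: u, u, u; each is a nucleus, giving 3 syllables.
V1 /u/ – V2 /u/: /j/ → onset of the next syllable (single consonants are always licit onsets).
V2 /u/ – V3 /u/: just /v/ — single C goes to the following onset.
Syllabification: du.ju.vuvr.
Syllable 3 is /vuvr/ with coda /vr/, so it is closed.

closed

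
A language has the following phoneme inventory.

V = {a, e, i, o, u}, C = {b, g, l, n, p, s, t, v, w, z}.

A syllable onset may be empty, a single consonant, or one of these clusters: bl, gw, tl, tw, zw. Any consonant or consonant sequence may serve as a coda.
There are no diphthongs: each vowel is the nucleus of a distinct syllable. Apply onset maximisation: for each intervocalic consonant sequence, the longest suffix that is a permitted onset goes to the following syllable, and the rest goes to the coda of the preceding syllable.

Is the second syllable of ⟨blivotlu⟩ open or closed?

The vowels are i, o, u — 3 nuclei, so 3 syllables.
/i…o/ gap (V1→V2): just /v/ — single C goes to the following onset.
/o…u/ gap (V2→V3): /tl/ is a licit onset in full, so it all attaches to the next syllable.
Syllabification: bli.vo.tlu.
Syllable 2 is /vo/; it ends in its nucleus with no coda, so it is open.

open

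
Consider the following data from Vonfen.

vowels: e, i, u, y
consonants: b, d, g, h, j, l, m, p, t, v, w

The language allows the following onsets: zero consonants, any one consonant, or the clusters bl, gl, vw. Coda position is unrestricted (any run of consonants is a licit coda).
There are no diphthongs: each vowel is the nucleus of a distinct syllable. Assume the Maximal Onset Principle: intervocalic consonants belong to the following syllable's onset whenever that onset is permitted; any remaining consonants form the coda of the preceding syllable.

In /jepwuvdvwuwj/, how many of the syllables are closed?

Vowels present: e, u, u; each is a nucleus, giving 3 syllables.
/e…u/ gap (V1→V2): /pw/; trying suffixes from longest down, /w/ is the first permitted one, so coda /p/ | onset /w/.
/u…u/ gap (V2→V3): cluster /vdvw/ — the longest permitted-onset suffix is /vw/; onset = /vw/, preceding coda = /vd/.
So the parse is jep.wuvd.vwuwj.
Classifying each syllable: /jep/ (closed), /wuvd/ (closed), /vwuwj/ (closed).
Closed syllables: 3.

3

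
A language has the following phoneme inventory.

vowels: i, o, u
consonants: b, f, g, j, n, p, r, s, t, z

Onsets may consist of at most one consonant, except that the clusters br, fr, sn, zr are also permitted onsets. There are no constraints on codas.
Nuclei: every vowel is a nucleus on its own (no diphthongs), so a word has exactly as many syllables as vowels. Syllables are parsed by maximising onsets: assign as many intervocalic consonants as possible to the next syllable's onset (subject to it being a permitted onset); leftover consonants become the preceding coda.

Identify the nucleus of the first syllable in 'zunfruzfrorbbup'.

u

Vowels present: u, u, o, u; each is a nucleus, giving 4 syllables.
The first nucleus (vowel 1 from the left) is /u/.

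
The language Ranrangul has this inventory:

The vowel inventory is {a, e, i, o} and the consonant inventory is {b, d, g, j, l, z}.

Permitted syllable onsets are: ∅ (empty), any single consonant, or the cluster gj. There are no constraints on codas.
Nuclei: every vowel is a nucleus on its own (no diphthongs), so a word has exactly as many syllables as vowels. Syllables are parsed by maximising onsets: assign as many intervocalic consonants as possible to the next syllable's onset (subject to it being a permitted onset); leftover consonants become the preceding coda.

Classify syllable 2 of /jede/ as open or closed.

Vowels present: e, e; each is a nucleus, giving 2 syllables.
/e…e/ gap (V1→V2): /d/ → onset of the next syllable (single consonants are always licit onsets).
Syllabification: je.de.
Syllable 2 is /de/; it ends in its nucleus with no coda, so it is open.

open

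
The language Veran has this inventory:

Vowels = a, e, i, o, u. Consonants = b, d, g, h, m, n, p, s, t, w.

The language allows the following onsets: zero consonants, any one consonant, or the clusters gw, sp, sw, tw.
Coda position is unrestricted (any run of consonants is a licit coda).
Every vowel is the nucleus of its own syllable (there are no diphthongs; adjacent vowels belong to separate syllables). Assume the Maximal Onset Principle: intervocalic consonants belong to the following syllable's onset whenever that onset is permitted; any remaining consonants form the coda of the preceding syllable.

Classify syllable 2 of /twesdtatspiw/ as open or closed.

closed

Nuclei (vowels): e, a, i → 3 syllables.
V1 /e/ – V2 /a/: /sdt/ — longest licit onset from the right is /t/, leaving /sd/ as coda.
V2 /a/ – V3 /i/: /tsp/ — longest licit onset from the right is /sp/, leaving /t/ as coda.
Syllabification: twesd.tat.spiw.
Syllable 2 is /tat/ with coda /t/, so it is closed.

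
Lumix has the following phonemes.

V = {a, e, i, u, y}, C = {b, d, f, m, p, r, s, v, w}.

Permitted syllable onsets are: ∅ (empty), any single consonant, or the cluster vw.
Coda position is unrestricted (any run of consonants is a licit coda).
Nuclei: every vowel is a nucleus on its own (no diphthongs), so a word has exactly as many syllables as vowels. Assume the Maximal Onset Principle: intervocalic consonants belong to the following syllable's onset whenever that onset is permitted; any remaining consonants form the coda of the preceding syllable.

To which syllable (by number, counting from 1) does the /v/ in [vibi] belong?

1

The vowels are i, i — 2 nuclei, so 2 syllables.
Between /i/ (V1) and /i/ (V2): /b/ → onset of the next syllable (single consonants are always licit onsets).
Syllabification: vi.bi.
The /v/ is in the onset of syllable 1 (/vi/).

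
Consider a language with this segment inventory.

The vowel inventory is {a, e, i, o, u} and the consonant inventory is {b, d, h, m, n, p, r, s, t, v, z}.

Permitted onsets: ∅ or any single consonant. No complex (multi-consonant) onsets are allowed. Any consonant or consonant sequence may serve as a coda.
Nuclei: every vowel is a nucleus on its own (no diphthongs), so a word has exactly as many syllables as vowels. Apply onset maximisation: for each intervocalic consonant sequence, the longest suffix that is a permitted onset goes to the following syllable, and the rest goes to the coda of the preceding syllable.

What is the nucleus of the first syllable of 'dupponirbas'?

u

Vowels present: u, o, i, a; each is a nucleus, giving 4 syllables.
The first nucleus (vowel 1 from the left) is /u/.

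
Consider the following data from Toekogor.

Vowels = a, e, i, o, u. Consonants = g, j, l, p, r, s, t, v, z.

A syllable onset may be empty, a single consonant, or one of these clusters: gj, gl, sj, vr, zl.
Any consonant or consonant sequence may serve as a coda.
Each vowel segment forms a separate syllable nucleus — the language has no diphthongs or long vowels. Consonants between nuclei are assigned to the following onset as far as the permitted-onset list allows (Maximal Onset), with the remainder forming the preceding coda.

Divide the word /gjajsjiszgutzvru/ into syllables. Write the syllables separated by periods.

gjaj.sjisz.gutz.vru

Nuclei (vowels): a, i, u, u → 4 syllables.
σ1/σ2 boundary: cluster /jsj/ — the longest permitted-onset suffix is /sj/; onset = /sj/, preceding coda = /j/.
σ2/σ3 boundary: /szg/ — longest licit onset from the right is /g/, leaving /sz/ as coda.
σ3/σ4 boundary: /tzvr/ splits as /tz/ + /vr/ (/vr/ is the longest suffix that is a licit onset).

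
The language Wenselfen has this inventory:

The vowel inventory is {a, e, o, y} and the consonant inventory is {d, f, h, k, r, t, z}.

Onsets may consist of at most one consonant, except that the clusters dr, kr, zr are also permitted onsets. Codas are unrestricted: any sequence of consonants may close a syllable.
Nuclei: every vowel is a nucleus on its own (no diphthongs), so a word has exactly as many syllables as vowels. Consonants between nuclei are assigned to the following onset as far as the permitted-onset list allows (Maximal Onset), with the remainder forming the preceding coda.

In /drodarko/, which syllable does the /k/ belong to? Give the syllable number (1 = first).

3

Vowels present: o, a, o; each is a nucleus, giving 3 syllables.
Between /o/ (V1) and /a/ (V2): /d/ → onset of the next syllable (single consonants are always licit onsets).
Between /a/ (V2) and /o/ (V3): /rk/ splits as /r/ + /k/ (/k/ is the longest suffix that is a licit onset).
Putting it together: dro.dar.ko.
The /k/ is in the onset of syllable 3 (/ko/).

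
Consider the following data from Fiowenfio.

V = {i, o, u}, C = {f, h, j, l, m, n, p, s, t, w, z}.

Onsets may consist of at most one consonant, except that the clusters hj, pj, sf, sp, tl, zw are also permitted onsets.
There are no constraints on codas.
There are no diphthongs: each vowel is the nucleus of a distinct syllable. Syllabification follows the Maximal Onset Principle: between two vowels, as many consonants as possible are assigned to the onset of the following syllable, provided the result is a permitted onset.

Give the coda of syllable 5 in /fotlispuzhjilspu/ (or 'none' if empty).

Vowels present: o, i, u, i, u; each is a nucleus, giving 5 syllables.
V1 /o/ – V2 /i/: cluster /tl/ — /tl/ is itself a permitted onset, so the whole cluster goes right; preceding coda = ∅.
V2 /i/ – V3 /u/: cluster /sp/ — /sp/ is itself a permitted onset, so the whole cluster goes right; preceding coda = ∅.
V3 /u/ – V4 /i/: cluster /zhj/ — the longest permitted-onset suffix is /hj/; onset = /hj/, preceding coda = /z/.
V4 /i/ – V5 /u/: /lsp/ splits as /l/ + /sp/ (/sp/ is the longest suffix that is a licit onset).
Syllabification: fo.tli.spuz.hjil.spu.
Syllable 5 is /spu/: onset /sp/, nucleus /u/, coda ∅.

none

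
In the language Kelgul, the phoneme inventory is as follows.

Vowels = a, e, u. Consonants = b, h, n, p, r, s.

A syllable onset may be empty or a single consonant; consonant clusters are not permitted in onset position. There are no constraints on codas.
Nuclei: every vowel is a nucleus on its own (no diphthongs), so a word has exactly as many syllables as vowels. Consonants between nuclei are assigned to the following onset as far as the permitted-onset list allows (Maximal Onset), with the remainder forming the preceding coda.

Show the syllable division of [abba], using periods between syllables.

ab.ba

Vowels present: a, a; each is a nucleus, giving 2 syllables.
/a…a/ gap (V1→V2): /bb/ splits as /b/ + /b/ (/b/ is the longest suffix that is a licit onset).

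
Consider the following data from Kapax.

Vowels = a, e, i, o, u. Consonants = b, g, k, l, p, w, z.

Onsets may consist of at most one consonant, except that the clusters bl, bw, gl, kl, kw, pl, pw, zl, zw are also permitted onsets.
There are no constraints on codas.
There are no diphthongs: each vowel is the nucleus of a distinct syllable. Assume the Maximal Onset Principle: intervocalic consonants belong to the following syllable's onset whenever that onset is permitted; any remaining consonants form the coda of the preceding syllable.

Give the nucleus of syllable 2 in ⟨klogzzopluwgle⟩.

o

Vowels present: o, o, u, e; each is a nucleus, giving 4 syllables.
The second nucleus (vowel 2 from the left) is /o/.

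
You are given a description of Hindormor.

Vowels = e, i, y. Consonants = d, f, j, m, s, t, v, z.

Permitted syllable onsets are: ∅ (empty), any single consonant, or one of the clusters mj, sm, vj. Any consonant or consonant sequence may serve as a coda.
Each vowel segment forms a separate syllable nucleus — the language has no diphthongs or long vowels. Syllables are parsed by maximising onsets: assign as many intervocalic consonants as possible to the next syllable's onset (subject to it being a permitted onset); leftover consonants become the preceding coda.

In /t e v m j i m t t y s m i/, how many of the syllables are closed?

2

Vowels present: e, i, y, i; each is a nucleus, giving 4 syllables.
Between /e/ (V1) and /i/ (V2): cluster /vmj/ — the longest permitted-onset suffix is /mj/; onset = /mj/, preceding coda = /v/.
Between /i/ (V2) and /y/ (V3): /mtt/; trying suffixes from longest down, /t/ is the first permitted one, so coda /mt/ | onset /t/.
Between /y/ (V3) and /i/ (V4): cluster /sm/ — /sm/ is itself a permitted onset, so the whole cluster goes right; preceding coda = ∅.
Syllabification: tev.mjimt.ty.smi.
Classifying each syllable: /tev/ (closed), /mjimt/ (closed), /ty/ (open), /smi/ (open).
Closed syllables: 2.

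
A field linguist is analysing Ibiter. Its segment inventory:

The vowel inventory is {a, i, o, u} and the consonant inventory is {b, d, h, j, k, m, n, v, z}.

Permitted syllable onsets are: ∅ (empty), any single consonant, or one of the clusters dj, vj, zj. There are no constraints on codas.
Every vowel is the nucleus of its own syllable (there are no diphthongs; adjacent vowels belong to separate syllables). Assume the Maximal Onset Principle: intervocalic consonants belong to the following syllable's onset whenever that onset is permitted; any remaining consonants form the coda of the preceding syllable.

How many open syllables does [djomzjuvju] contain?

2

Nuclei (vowels): o, u, u → 3 syllables.
V1 /o/ – V2 /u/: /mzj/ — longest licit onset from the right is /zj/, leaving /m/ as coda.
V2 /u/ – V3 /u/: /vj/ is a licit onset in full, so it all attaches to the next syllable.
Syllabification: djom.zju.vju.
Classifying each syllable: /djom/ (closed), /zju/ (open), /vju/ (open).
Open syllables: 2.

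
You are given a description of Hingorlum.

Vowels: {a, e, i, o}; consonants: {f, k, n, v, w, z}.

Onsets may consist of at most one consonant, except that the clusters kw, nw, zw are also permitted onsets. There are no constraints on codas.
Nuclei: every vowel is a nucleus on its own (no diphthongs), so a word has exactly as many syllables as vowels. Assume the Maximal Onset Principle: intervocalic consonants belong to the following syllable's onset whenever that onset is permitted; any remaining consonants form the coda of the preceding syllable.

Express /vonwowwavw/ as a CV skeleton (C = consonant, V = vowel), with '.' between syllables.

Nuclei (vowels): o, o, a → 3 syllables.
V1 /o/ – V2 /o/: /nw/ is a licit onset in full, so it all attaches to the next syllable.
V2 /o/ – V3 /a/: /ww/; trying suffixes from longest down, /w/ is the first permitted one, so coda /w/ | onset /w/.
Syllabification: vo.nwow.wavw.
Mapping each syllable to C/V: /vo/ → CV, /nwow/ → CCVC, /wavw/ → CVCC.

CV.CCVC.CVCC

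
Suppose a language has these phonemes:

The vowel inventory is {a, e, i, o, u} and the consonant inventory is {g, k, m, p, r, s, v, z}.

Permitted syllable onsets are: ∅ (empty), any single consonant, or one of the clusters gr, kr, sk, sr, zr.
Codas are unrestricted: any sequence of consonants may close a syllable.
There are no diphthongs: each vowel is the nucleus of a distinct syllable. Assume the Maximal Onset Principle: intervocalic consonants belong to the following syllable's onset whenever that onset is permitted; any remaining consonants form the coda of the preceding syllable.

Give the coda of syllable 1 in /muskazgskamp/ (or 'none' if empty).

The vowels are u, a, a — 3 nuclei, so 3 syllables.
V1 /u/ – V2 /a/: /sk/ is a licit onset in full, so it all attaches to the next syllable.
V2 /a/ – V3 /a/: /zgsk/; trying suffixes from longest down, /sk/ is the first permitted one, so coda /zg/ | onset /sk/.
Putting it together: mu.skazg.skamp.
Syllable 1 is /mu/: onset /m/, nucleus /u/, coda ∅.

none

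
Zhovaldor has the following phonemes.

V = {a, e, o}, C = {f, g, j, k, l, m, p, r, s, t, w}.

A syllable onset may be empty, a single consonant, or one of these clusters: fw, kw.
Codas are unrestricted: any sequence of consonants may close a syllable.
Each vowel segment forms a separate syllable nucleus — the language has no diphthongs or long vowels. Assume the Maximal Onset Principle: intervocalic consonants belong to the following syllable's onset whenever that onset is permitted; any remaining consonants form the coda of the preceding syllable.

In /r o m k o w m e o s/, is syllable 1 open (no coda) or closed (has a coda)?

closed

Nuclei (vowels): o, o, e, o → 4 syllables.
Between /o/ (V1) and /o/ (V2): /mk/ splits as /m/ + /k/ (/k/ is the longest suffix that is a licit onset).
Between /o/ (V2) and /e/ (V3): /wm/; trying suffixes from longest down, /m/ is the first permitted one, so coda /w/ | onset /m/.
Between /e/ (V3) and /o/ (V4): no consonants, so the boundary falls immediately after /e/.
Putting it together: rom.kow.me.os.
Syllable 1 is /rom/ with coda /m/, so it is closed.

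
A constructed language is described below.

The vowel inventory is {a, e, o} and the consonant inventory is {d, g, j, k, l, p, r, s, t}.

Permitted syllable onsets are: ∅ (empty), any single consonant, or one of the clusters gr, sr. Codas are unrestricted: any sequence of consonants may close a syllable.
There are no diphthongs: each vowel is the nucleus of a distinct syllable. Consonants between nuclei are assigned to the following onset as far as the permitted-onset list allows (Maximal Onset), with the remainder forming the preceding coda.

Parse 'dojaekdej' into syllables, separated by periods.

do.ja.ek.dej

The vowels are o, a, e, e — 4 nuclei, so 4 syllables.
Between /o/ (V1) and /a/ (V2): /j/ is a single consonant, so it becomes the next onset.
Between /a/ (V2) and /e/ (V3): hiatus — the boundary sits between the two vowels.
Between /e/ (V3) and /e/ (V4): /kd/; trying suffixes from longest down, /d/ is the first permitted one, so coda /k/ | onset /d/.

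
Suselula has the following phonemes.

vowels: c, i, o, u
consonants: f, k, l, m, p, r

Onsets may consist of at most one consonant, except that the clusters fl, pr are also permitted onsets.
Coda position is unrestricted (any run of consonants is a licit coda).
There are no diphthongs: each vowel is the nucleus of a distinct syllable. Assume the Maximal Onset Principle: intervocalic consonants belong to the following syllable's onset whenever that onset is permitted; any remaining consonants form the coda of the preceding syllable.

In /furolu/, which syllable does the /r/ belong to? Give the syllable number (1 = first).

The vowels are u, o, u — 3 nuclei, so 3 syllables.
/u…o/ gap (V1→V2): just /r/ — single C goes to the following onset.
/o…u/ gap (V2→V3): /l/ → onset of the next syllable (single consonants are always licit onsets).
Putting it together: fu.ro.lu.
The /r/ is in the onset of syllable 2 (/ro/).

2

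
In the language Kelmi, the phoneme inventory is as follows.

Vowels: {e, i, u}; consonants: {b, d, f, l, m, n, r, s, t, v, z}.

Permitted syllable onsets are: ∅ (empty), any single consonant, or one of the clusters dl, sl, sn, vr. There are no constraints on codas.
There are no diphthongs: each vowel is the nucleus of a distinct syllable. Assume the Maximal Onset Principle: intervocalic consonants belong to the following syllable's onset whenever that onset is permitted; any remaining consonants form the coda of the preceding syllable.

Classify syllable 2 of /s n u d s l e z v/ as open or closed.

Nuclei (vowels): u, e → 2 syllables.
Between /u/ (V1) and /e/ (V2): cluster /dsl/ — the longest permitted-onset suffix is /sl/; onset = /sl/, preceding coda = /d/.
Putting it together: snud.slezv.
Syllable 2 is /slezv/ with coda /zv/, so it is closed.

closed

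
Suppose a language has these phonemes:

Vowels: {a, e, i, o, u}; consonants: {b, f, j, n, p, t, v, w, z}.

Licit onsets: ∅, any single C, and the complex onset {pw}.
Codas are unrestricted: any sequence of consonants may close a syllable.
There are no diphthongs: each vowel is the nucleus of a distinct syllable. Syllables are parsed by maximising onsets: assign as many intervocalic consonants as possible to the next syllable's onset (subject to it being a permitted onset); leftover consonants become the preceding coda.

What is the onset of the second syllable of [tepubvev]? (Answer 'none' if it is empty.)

The vowels are e, u, e — 3 nuclei, so 3 syllables.
V1 /e/ – V2 /u/: /p/ is a single consonant, so it becomes the next onset.
V2 /u/ – V3 /e/: /bv/ — longest licit onset from the right is /v/, leaving /b/ as coda.
Result: te.pub.vev.
Syllable 2 is /pub/: onset /p/, nucleus /u/, coda /b/.

p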